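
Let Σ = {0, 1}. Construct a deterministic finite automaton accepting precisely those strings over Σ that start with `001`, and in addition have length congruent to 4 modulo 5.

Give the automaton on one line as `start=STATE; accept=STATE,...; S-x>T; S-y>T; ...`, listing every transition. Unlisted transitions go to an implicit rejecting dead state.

start=q0; accept=q8; q0-0>q1; q0-1>q2; q1-0>q3; q1-1>q4; q2-0>q4; q2-1>q4; q3-0>q5; q3-1>q6; q4-0>q5; q4-1>q5; q5-0>q7; q5-1>q7; q6-0>q8; q6-1>q8; q7-0>q9; q7-1>q9; q8-0>q10; q8-1>q10; q9-0>q2; q9-1>q2; q10-0>q11; q10-1>q11; q11-0>q12; q11-1>q12; q12-0>q6; q12-1>q6

Run two small machines in parallel and take their product. One (5 states) tracks whether the input so far still matches the prefix `001`; the other (5 states) tracks the input length modulo 5. Each combined state is a pair, one component from each; accept when both components accept.
13 states suffice.
          0    1  
>  q0     q1   q2 
   q1     q3   q4 
   q2     q4   q4 
   q3     q5   q6 
   q4     q5   q5 
   q5     q7   q7 
   q6     q8   q8 
   q7     q9   q9 
 * q8    q10  q10 
   q9     q2   q2 
   q10   q11  q11 
   q11   q12  q12 
   q12    q6   q6 
(> = start, * = accepting)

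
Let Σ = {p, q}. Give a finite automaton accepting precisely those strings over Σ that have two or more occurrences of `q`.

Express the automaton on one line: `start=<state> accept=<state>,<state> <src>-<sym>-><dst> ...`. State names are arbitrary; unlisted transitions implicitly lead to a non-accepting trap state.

start=s0 accept=s2,s3 s0-p->s0 s0-q->s1 s1-p->s1 s1-q->s2 s2-p->s2 s2-q->s3 s3-p->s3 s3-q->s3

Count `q`s, saturating at 3: states s0 through s2 mean 0 through 2 `q`s seen; s3 means more than 2. Each `q` increments (capped at s3); other symbols loop. Accept from {s2, s3}.
        p   q  
>  s0   s0  s1 
   s1   s1  s2 
 * s2   s2  s3 
 * s3   s3  s3 
(> = start, * = accepting)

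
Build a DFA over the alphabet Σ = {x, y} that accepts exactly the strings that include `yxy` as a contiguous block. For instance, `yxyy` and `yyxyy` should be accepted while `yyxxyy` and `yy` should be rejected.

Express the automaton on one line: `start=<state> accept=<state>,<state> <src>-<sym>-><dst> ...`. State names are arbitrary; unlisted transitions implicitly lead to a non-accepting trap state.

start=A accept=D A-x->A A-y->B B-x->C B-y->B C-x->A C-y->D D-x->D D-y->D

States A..C record the length of the longest prefix of `yxy` that matches the current input suffix. Reaching D means `yxy` has been seen, and we stay there forever. Accept from D.
With 4 states:
       x  y 
>  A   A  B 
   B   C  B 
   C   A  D 
 * D   D  D 
(> = start, * = accepting)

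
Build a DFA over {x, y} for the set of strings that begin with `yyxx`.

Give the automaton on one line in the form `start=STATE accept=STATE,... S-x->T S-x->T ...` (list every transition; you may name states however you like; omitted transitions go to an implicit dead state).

start=q0 accept=q4 q0-x->q5 q0-y->q1 q1-x->q5 q1-y->q2 q2-x->q3 q2-y->q5 q3-x->q4 q3-y->q5 q4-x->q4 q4-y->q4 q5-x->q5 q5-y->q5

Check the first 4 symbols one by one: q0 through q3 record how many have matched `yyxx` so far; any wrong symbol goes to the dead state q5. After all 4 match we enter the accepting sink q4.
        x   y  
>  q0   q5  q1 
   q1   q5  q2 
   q2   q3  q5 
   q3   q4  q5 
 * q4   q4  q4 
   q5   q5  q5 
(> = start, * = accepting)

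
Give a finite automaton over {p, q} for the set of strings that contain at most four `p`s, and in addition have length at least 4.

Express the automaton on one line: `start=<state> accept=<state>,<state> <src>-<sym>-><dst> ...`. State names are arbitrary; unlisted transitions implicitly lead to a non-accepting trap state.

start=s0 accept=s10,s11,s12,s13,s14 s0-p->s1 s0-q->s2 s1-p->s3 s1-q->s4 s2-p->s4 s2-q->s5 s3-p->s6 s3-q->s7 s4-p->s7 s4-q->s8 s5-p->s8 s5-q->s9 s6-p->s10 s6-q->s11 s7-p->s11 s7-q->s12 s8-p->s12 s8-q->s13 s9-p->s13 s9-q->s14 s10-p->s15 s10-q->s10 s11-p->s10 s11-q->s11 s12-p->s11 s12-q->s12 s13-p->s12 s13-q->s13 s14-p->s13 s14-q->s14 s15-p->s15 s15-q->s15

Run two small machines in parallel and take their product. The first has 6 states tracking the count of `p`s, saturating at 5; the second has 6 states tracking the input length, saturating at 5. A product state is a pair (one from each), accepting exactly when both do. Minimizing collapses redundant product states.
          p    q  
>  s0     s1   s2 
   s1     s3   s4 
   s2     s4   s5 
   s3     s6   s7 
   s4     s7   s8 
   s5     s8   s9 
   s6    s10  s11 
   s7    s11  s12 
   s8    s12  s13 
   s9    s13  s14 
 * s10   s15  s10 
 * s11   s10  s11 
 * s12   s11  s12 
 * s13   s12  s13 
 * s14   s13  s14 
   s15   s15  s15 
(> = start, * = accepting)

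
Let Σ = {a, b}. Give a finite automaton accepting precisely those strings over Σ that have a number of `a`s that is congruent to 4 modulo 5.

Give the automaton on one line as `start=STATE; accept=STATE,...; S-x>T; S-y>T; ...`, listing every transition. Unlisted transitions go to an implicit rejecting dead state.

start=S0; accept=S4; S0-a>S1; S0-b>S0; S1-a>S2; S1-b>S1; S2-a>S3; S2-b>S2; S3-a>S4; S3-b>S3; S4-a>S0; S4-b>S4

The only thing that matters is how many `a`s have appeared, reduced mod 5. Use one state per residue: S0 for 0, …, S4 for 4. Reading `a` moves to the next residue; anything else stays put. S4 is accepting.
With 5 states:
        a   b  
>  S0   S1  S0 
   S1   S2  S1 
   S2   S3  S2 
   S3   S4  S3 
 * S4   S0  S4 
(> = start, * = accepting)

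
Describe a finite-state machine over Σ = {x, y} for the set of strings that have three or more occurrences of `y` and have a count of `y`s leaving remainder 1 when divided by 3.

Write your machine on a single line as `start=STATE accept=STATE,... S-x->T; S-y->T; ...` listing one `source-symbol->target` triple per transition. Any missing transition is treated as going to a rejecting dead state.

start=q0; accept=q4; q0-x->q0; q0-y->q1; q1-x->q1; q1-y->q2; q2-x->q2; q2-y->q3; q3-x->q3; q3-y->q4; q4-x->q4; q4-y->q2

Build one automaton per condition and run them in lockstep. The first has 5 states tracking the count of `y`s, saturating at 4; the second has 3 states tracking the count of `y`s modulo 3. A product state is a pair (one from each), accepting exactly when both do. Equivalent product states are then merged.
        x   y  
>  q0   q0  q1 
   q1   q1  q2 
   q2   q2  q3 
   q3   q3  q4 
 * q4   q4  q2 
(> = start, * = accepting)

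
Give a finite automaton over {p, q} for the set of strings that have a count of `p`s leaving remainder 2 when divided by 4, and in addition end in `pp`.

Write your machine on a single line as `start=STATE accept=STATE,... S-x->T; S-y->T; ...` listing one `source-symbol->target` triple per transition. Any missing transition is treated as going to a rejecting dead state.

start=s0; accept=s2; s0-p->s1; s0-q->s0; s1-p->s2; s1-q->s3; s2-p->s4; s2-q->s5; s3-p->s5; s3-q->s3; s4-p->s0; s4-q->s4; s5-p->s4; s5-q->s5

Handle the two conditions separately and then intersect. The first has 4 states tracking the count of `p`s modulo 4; the second has 3 states tracking how much of the suffix `pp` has currently been matched. A product state is a pair (one from each), accepting exactly when both do. Minimizing collapses redundant product states.
6 states suffice.
        p   q  
>  s0   s1  s0 
   s1   s2  s3 
 * s2   s4  s5 
   s3   s5  s3 
   s4   s0  s4 
   s5   s4  s5 
(> = start, * = accepting)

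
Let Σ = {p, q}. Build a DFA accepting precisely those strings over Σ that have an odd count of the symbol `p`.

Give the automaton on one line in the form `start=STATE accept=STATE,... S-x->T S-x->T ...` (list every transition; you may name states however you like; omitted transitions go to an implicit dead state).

start=S0 accept=S1 S0-p->S1 S0-q->S0 S1-p->S0 S1-q->S1

Keep the running count of `p`s modulo 2: each `p` advances along the cycle S0 → S1 → S0 while other symbols loop. Accept at S1.
With 2 states:
        p   q  
>  S0   S1  S0 
 * S1   S0  S1 
(> = start, * = accepting)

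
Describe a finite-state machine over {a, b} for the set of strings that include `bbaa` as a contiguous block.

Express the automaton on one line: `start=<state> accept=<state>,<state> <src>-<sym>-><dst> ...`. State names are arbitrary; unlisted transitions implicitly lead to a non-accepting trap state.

Track how much of `bbaa` has been matched so far: state q0 is no progress, q4 is the absorbing accept state reached once `bbaa` has occurred. Intermediate states record partial matches; on a mismatch, fall back to the longest reusable overlap.
With 5 states:
        a   b  
>  q0   q0  q1 
   q1   q0  q2 
   q2   q3  q2 
   q3   q4  q1 
 * q4   q4  q4 
(> = start, * = accepting)

start=q0 accept=q4 q0-a->q0 q0-b->q1 q1-a->q0 q1-b->q2 q2-a->q3 q2-b->q2 q3-a->q4 q3-b->q1 q4-a->q4 q4-b->q4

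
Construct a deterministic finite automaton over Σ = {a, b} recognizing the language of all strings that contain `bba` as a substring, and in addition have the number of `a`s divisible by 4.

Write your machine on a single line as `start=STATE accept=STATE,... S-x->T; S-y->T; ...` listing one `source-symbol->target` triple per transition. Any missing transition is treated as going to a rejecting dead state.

Run two small machines in parallel and take their product. The first has 4 states tracking whether and how much of `bba` has been seen; the second has 4 states tracking the count of `a`s modulo 4. A product state is a pair (one from each), accepting exactly when both do. After merging equivalent states the machine shrinks.
13 states suffice.
          a    b  
>  q0     q1   q2 
   q1     q3   q4 
   q2     q1   q5 
   q3     q6   q7 
   q4     q3   q8 
   q5     q8   q5 
   q6     q0   q9 
   q7     q6  q10 
   q8    q10   q8 
   q9     q0  q11 
   q10   q11  q10 
   q11   q12  q11 
 * q12    q8  q12 
(> = start, * = accepting)

start=q0; accept=q12; q0-a->q1; q0-b->q2; q1-a->q3; q1-b->q4; q2-a->q1; q2-b->q5; q3-a->q6; q3-b->q7; q4-a->q3; q4-b->q8; q5-a->q8; q5-b->q5; q6-a->q0; q6-b->q9; q7-a->q6; q7-b->q10; q8-a->q10; q8-b->q8; q9-a->q0; q9-b->q11; q10-a->q11; q10-b->q10; q11-a->q12; q11-b->q11; q12-a->q8; q12-b->q12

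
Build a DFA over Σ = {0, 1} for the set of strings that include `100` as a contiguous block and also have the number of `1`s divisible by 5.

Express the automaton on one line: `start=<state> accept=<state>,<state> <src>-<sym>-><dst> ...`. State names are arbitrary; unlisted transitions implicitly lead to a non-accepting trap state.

start=q0 accept=q15 q0-0->q0 q0-1->q1 q1-0->q2 q1-1->q3 q2-0->q4 q2-1->q3 q3-0->q5 q3-1->q6 q4-0->q4 q4-1->q7 q5-0->q7 q5-1->q6 q6-0->q8 q6-1->q9 q7-0->q7 q7-1->q10 q8-0->q10 q8-1->q9 q9-0->q11 q9-1->q12 q10-0->q10 q10-1->q13 q11-0->q13 q11-1->q12 q12-0->q14 q12-1->q1 q13-0->q13 q13-1->q15 q14-0->q15 q14-1->q1 q15-0->q15 q15-1->q4

Run two small machines in parallel and take their product. The first has 4 states tracking whether and how much of `100` has been seen; the second has 5 states tracking the count of `1`s modulo 5. A product state is a pair (one from each), accepting exactly when both do.
With 16 states:
          0    1  
>  q0     q0   q1 
   q1     q2   q3 
   q2     q4   q3 
   q3     q5   q6 
   q4     q4   q7 
   q5     q7   q6 
   q6     q8   q9 
   q7     q7  q10 
   q8    q10   q9 
   q9    q11  q12 
   q10   q10  q13 
   q11   q13  q12 
   q12   q14   q1 
   q13   q13  q15 
   q14   q15   q1 
 * q15   q15   q4 
(> = start, * = accepting)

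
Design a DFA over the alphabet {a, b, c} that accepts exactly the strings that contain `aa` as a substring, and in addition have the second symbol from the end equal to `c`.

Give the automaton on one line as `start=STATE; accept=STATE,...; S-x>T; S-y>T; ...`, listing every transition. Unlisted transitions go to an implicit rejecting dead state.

Build one automaton per condition and run them in lockstep. The first has 3 states tracking whether and how much of `aa` has been seen; the second has 13 states tracking the last 2 symbols read. A product state is a pair (one from each), accepting exactly when both do. Minimizing collapses redundant product states.
A 6-state machine:
        a   b   c  
>  q0   q1  q0  q0 
   q1   q2  q0  q0 
   q2   q2  q2  q3 
   q3   q4  q4  q5 
 * q4   q2  q2  q3 
 * q5   q4  q4  q5 
(> = start, * = accepting)

start=q0; accept=q4,q5; q0-a>q1; q0-b>q0; q0-c>q0; q1-a>q2; q1-b>q0; q1-c>q0; q2-a>q2; q2-b>q2; q2-c>q3; q3-a>q4; q3-b>q4; q3-c>q5; q4-a>q2; q4-b>q2; q4-c>q3; q5-a>q4; q5-b>q4; q5-c>q5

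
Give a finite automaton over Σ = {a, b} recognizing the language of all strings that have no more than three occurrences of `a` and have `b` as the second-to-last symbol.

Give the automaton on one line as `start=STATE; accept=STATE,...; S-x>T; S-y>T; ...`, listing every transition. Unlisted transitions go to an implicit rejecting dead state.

start=q0; accept=q5,q6,q9,q10,q13,q14,q15; q0-a>q1; q0-b>q2; q1-a>q3; q1-b>q4; q2-a>q5; q2-b>q6; q3-a>q7; q3-b>q8; q4-a>q9; q4-b>q10; q5-a>q3; q5-b>q4; q6-a>q5; q6-b>q6; q7-a>q11; q7-b>q12; q8-a>q13; q8-b>q14; q9-a>q7; q9-b>q8; q10-a>q9; q10-b>q10; q11-a>q11; q11-b>q11; q12-a>q11; q12-b>q15; q13-a>q11; q13-b>q12; q14-a>q13; q14-b>q14; q15-a>q11; q15-b>q15

Build one automaton per condition and run them in lockstep. The first has 5 states tracking the count of `a`s, saturating at 4; the second has 7 states tracking the last 2 symbols read. A product state is a pair (one from each), accepting exactly when both do. After merging equivalent states the machine shrinks.
          a    b  
>  q0     q1   q2 
   q1     q3   q4 
   q2     q5   q6 
   q3     q7   q8 
   q4     q9  q10 
 * q5     q3   q4 
 * q6     q5   q6 
   q7    q11  q12 
   q8    q13  q14 
 * q9     q7   q8 
 * q10    q9  q10 
   q11   q11  q11 
   q12   q11  q15 
 * q13   q11  q12 
 * q14   q13  q14 
 * q15   q11  q15 
(> = start, * = accepting)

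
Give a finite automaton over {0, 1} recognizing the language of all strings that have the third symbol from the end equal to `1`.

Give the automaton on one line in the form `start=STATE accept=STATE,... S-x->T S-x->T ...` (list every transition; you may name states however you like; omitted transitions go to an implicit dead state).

start=S0 accept=S11,S12,S13,S14 S0-0->S1 S0-1->S2 S1-0->S3 S1-1->S4 S2-0->S5 S2-1->S6 S3-0->S7 S3-1->S8 S4-0->S9 S4-1->S10 S5-0->S11 S5-1->S12 S6-0->S13 S6-1->S14 S7-0->S7 S7-1->S8 S8-0->S9 S8-1->S10 S9-0->S11 S9-1->S12 S10-0->S13 S10-1->S14 S11-0->S7 S11-1->S8 S12-0->S9 S12-1->S10 S13-0->S11 S13-1->S12 S14-0->S13 S14-1->S14

A DFA must remember the last 3 symbols (since which symbol is third-to-last isn't known until the input ends). Use one state per possible window of the last ≤3 symbols; accept from those whose window starts with `1`.
15 states suffice.
          0    1  
>  S0     S1   S2 
   S1     S3   S4 
   S2     S5   S6 
   S3     S7   S8 
   S4     S9  S10 
   S5    S11  S12 
   S6    S13  S14 
   S7     S7   S8 
   S8     S9  S10 
   S9    S11  S12 
   S10   S13  S14 
 * S11    S7   S8 
 * S12    S9  S10 
 * S13   S11  S12 
 * S14   S13  S14 
(> = start, * = accepting)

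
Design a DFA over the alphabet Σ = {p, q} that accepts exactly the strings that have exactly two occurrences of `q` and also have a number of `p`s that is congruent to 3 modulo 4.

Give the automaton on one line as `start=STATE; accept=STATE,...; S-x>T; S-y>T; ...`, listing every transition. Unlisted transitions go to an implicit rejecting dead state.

Build one automaton per condition and run them in lockstep. The first has 4 states tracking the count of `q`s, saturating at 3; the second has 4 states tracking the count of `p`s modulo 4. A product state is a pair (one from each), accepting exactly when both do. Equivalent product states are then merged.
With 13 states:
       p  q 
>  A   B  C 
   B   D  E 
   C   E  F 
   D   G  H 
   E   H  I 
   F   I  J 
   G   A  K 
   H   K  L 
   I   L  J 
   J   J  J 
   K   C  M 
   L   M  J 
 * M   F  J 
(> = start, * = accepting)

start=A; accept=M; A-p>B; A-q>C; B-p>D; B-q>E; C-p>E; C-q>F; D-p>G; D-q>H; E-p>H; E-q>I; F-p>I; F-q>J; G-p>A; G-q>K; H-p>K; H-q>L; I-p>L; I-q>J; J-p>J; J-q>J; K-p>C; K-q>M; L-p>M; L-q>J; M-p>F; M-q>J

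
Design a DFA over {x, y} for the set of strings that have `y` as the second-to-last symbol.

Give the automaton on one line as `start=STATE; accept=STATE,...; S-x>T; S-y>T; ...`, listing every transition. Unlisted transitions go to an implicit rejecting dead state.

start=q0; accept=q5,q6; q0-x>q1; q0-y>q2; q1-x>q3; q1-y>q4; q2-x>q5; q2-y>q6; q3-x>q3; q3-y>q4; q4-x>q5; q4-y>q6; q5-x>q3; q5-y>q4; q6-x>q5; q6-y>q6

Because acceptance depends on a position counted from the end, the machine has to buffer the most recent 2 symbols. Make each state the string of the last up-to-2 symbols read; on input `x` shift the window left and append `x`. Accept when the buffered window has length 2 and begins with `y`.
        x   y  
>  q0   q1  q2 
   q1   q3  q4 
   q2   q5  q6 
   q3   q3  q4 
   q4   q5  q6 
 * q5   q3  q4 
 * q6   q5  q6 
(> = start, * = accepting)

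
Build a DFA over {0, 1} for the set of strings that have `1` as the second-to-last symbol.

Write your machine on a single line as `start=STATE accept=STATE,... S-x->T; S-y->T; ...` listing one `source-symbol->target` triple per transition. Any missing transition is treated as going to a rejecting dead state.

Because acceptance depends on a position counted from the end, the machine has to buffer the most recent 2 symbols. Make each state the string of the last up-to-2 symbols read; on input `x` shift the window left and append `x`. Accept when the buffered window has length 2 and begins with `1`.
A 7-state machine:
        0   1  
>  s0   s1  s2 
   s1   s3  s4 
   s2   s5  s6 
   s3   s3  s4 
   s4   s5  s6 
 * s5   s3  s4 
 * s6   s5  s6 
(> = start, * = accepting)

start=s0; accept=s5,s6; s0-0->s1; s0-1->s2; s1-0->s3; s1-1->s4; s2-0->s5; s2-1->s6; s3-0->s3; s3-1->s4; s4-0->s5; s4-1->s6; s5-0->s3; s5-1->s4; s6-0->s5; s6-1->s6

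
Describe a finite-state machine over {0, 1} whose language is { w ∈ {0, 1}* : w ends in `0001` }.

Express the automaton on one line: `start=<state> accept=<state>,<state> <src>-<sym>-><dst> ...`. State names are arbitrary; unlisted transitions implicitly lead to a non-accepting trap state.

start=S0 accept=S4 S0-0->S1 S0-1->S0 S1-0->S2 S1-1->S0 S2-0->S3 S2-1->S0 S3-0->S3 S3-1->S4 S4-0->S1 S4-1->S0

Remember how much of `0001` the current input suffix matches. State S0 means no match yet; S1 means the last symbol is `0`; S2 means the last 2 symbols are `00`; S3 means the last 3 symbols are `000`; S4 means the last 4 symbols are `0001`. Only S4 accepts. On a mismatch, fall back to the longest proper suffix that is still a prefix of `0001`.
5 states suffice.
        0   1  
>  S0   S1  S0 
   S1   S2  S0 
   S2   S3  S0 
   S3   S3  S4 
 * S4   S1  S0 
(> = start, * = accepting)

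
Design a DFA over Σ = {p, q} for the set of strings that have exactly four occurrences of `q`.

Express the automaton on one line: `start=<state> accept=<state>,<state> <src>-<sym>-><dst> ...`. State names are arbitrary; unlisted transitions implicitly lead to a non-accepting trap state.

Count `q`s, saturating at 5: states A through E mean 0 through 4 `q`s seen; F means more than 4. Each `q` increments (capped at F); other symbols loop. Accept from {E}.
A 6-state machine:
       p  q 
>  A   A  B 
   B   B  C 
   C   C  D 
   D   D  E 
 * E   E  F 
   F   F  F 
(> = start, * = accepting)

start=A accept=E A-p->A A-q->B B-p->B B-q->C C-p->C C-q->D D-p->D D-q->E E-p->E E-q->F F-p->F F-q->F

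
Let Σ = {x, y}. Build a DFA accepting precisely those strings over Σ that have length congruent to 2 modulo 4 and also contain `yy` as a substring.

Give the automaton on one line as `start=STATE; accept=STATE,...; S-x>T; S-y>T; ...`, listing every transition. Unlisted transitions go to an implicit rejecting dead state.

start=S0; accept=S5; S0-x>S1; S0-y>S2; S1-x>S3; S1-y>S4; S2-x>S3; S2-y>S5; S3-x>S6; S3-y>S7; S4-x>S6; S4-y>S8; S5-x>S8; S5-y>S8; S6-x>S0; S6-y>S9; S7-x>S0; S7-y>S10; S8-x>S10; S8-y>S10; S9-x>S1; S9-y>S11; S10-x>S11; S10-y>S11; S11-x>S5; S11-y>S5

Build one automaton per condition and run them in lockstep. The first has 4 states tracking the input length modulo 4; the second has 3 states tracking whether and how much of `yy` has been seen. A product state is a pair (one from each), accepting exactly when both do.
A 12-state machine:
          x    y  
>  S0     S1   S2 
   S1     S3   S4 
   S2     S3   S5 
   S3     S6   S7 
   S4     S6   S8 
 * S5     S8   S8 
   S6     S0   S9 
   S7     S0  S10 
   S8    S10  S10 
   S9     S1  S11 
   S10   S11  S11 
   S11    S5   S5 
(> = start, * = accepting)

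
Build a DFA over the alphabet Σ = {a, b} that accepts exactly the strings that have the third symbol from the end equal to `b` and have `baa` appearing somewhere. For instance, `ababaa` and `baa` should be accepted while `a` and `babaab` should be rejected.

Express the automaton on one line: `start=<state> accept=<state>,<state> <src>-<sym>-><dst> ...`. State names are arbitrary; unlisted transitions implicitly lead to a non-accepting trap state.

start=q0 accept=q3,q8,q9,q10 q0-a->q0 q0-b->q1 q1-a->q2 q1-b->q1 q2-a->q3 q2-b->q1 q3-a->q4 q3-b->q5 q4-a->q4 q4-b->q5 q5-a->q6 q5-b->q7 q6-a->q3 q6-b->q8 q7-a->q9 q7-b->q10 q8-a->q6 q8-b->q7 q9-a->q3 q9-b->q8 q10-a->q9 q10-b->q10

Build one automaton per condition and run them in lockstep. The first has 15 states tracking the last 3 symbols read; the second has 4 states tracking whether and how much of `baa` has been seen. A product state is a pair (one from each), accepting exactly when both do. After merging equivalent states the machine shrinks.
An 11-state machine:
          a    b  
>  q0     q0   q1 
   q1     q2   q1 
   q2     q3   q1 
 * q3     q4   q5 
   q4     q4   q5 
   q5     q6   q7 
   q6     q3   q8 
   q7     q9  q10 
 * q8     q6   q7 
 * q9     q3   q8 
 * q10    q9  q10 
(> = start, * = accepting)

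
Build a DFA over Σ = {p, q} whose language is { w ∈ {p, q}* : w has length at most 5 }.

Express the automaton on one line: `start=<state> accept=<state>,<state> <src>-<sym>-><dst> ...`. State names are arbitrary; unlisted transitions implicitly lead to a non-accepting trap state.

start=S0 accept=S0,S1,S2,S3,S4,S5 S0-p->S1 S0-q->S1 S1-p->S2 S1-q->S2 S2-p->S3 S2-q->S3 S3-p->S4 S3-q->S4 S4-p->S5 S4-q->S5 S5-p->S6 S5-q->S6 S6-p->S6 S6-q->S6

We only need to distinguish lengths 0, 1, …, 5, and '>5'. Chain S0 → S1 → S2 → S3 → S4 → S5 → S6 on every symbol, with S6 looping. Accepting states: {S0, S1, S2, S3, S4, S5}.
        p   q  
>* S0   S1  S1 
 * S1   S2  S2 
 * S2   S3  S3 
 * S3   S4  S4 
 * S4   S5  S5 
 * S5   S6  S6 
   S6   S6  S6 
(> = start, * = accepting)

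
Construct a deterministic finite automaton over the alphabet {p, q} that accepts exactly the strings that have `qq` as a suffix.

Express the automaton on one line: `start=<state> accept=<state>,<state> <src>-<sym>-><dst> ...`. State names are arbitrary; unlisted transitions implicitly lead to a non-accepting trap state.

start=S0 accept=S2 S0-p->S0 S0-q->S1 S1-p->S0 S1-q->S2 S2-p->S0 S2-q->S2

Let each state record the length of the longest suffix of the input read so far that is also a prefix of `qq`. S1 means the last symbol is `q`; S2 means the last 2 symbols are `qq`. Accept only at S2, where the string currently ends in `qq`.
3 states suffice.
        p   q  
>  S0   S0  S1 
   S1   S0  S2 
 * S2   S0  S2 
(> = start, * = accepting)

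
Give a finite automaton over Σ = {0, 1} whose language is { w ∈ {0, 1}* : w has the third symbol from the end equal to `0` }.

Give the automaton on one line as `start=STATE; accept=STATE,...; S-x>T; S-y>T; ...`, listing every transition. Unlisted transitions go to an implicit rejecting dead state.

start=q0; accept=q7,q8,q9,q10; q0-0>q1; q0-1>q2; q1-0>q3; q1-1>q4; q2-0>q5; q2-1>q6; q3-0>q7; q3-1>q8; q4-0>q9; q4-1>q10; q5-0>q11; q5-1>q12; q6-0>q13; q6-1>q14; q7-0>q7; q7-1>q8; q8-0>q9; q8-1>q10; q9-0>q11; q9-1>q12; q10-0>q13; q10-1>q14; q11-0>q7; q11-1>q8; q12-0>q9; q12-1>q10; q13-0>q11; q13-1>q12; q14-0>q13; q14-1>q14

A DFA must remember the last 3 symbols (since which symbol is third-to-last isn't known until the input ends). Use one state per possible window of the last ≤3 symbols; accept from those whose window starts with `0`.
          0    1  
>  q0     q1   q2 
   q1     q3   q4 
   q2     q5   q6 
   q3     q7   q8 
   q4     q9  q10 
   q5    q11  q12 
   q6    q13  q14 
 * q7     q7   q8 
 * q8     q9  q10 
 * q9    q11  q12 
 * q10   q13  q14 
   q11    q7   q8 
   q12    q9  q10 
   q13   q11  q12 
   q14   q13  q14 
(> = start, * = accepting)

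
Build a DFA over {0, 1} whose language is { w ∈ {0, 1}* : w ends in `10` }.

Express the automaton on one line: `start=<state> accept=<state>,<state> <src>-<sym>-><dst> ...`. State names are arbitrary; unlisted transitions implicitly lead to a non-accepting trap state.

start=s0 accept=s2 s0-0->s0 s0-1->s1 s1-0->s2 s1-1->s1 s2-0->s0 s2-1->s1

Let each state record the length of the longest suffix of the input read so far that is also a prefix of `10`. s1 means the last symbol is `1`; s2 means the last 2 symbols are `10`. Accept only at s2, where the string currently ends in `10`.
        0   1  
>  s0   s0  s1 
   s1   s2  s1 
 * s2   s0  s1 
(> = start, * = accepting)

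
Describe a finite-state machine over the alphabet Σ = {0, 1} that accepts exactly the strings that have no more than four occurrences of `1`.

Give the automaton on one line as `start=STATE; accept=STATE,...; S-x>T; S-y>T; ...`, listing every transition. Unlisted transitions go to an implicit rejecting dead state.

start=q0; accept=q0,q1,q2,q3,q4; q0-0>q0; q0-1>q1; q1-0>q1; q1-1>q2; q2-0>q2; q2-1>q3; q3-0>q3; q3-1>q4; q4-0>q4; q4-1>q5; q5-0>q5; q5-1>q5

Count `1`s, saturating at 5: states q0 through q4 mean 0 through 4 `1`s seen; q5 means more than 4. Each `1` increments (capped at q5); other symbols loop. Accept from {q0, q1, q2, q3, q4}.
        0   1  
>* q0   q0  q1 
 * q1   q1  q2 
 * q2   q2  q3 
 * q3   q3  q4 
 * q4   q4  q5 
   q5   q5  q5 
(> = start, * = accepting)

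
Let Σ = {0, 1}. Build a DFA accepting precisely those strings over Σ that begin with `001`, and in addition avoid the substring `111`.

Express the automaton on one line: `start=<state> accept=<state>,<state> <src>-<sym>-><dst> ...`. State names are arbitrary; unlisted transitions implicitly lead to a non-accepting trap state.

Handle the two conditions separately and then intersect. One (5 states) tracks whether the input so far still matches the prefix `001`; the other (4 states) tracks partial matches of the forbidden pattern `111`. Each combined state is a pair, one component from each; accept when both components accept.
       0  1 
>  A   B  C 
   B   D  C 
   C   E  F 
   D   E  G 
   E   E  C 
   F   E  H 
 * G   I  J 
   H   H  H 
 * I   I  G 
 * J   I  K 
   K   K  K 
(> = start, * = accepting)

start=A accept=G,I,J A-0->B A-1->C B-0->D B-1->C C-0->E C-1->F D-0->E D-1->G E-0->E E-1->C F-0->E F-1->H G-0->I G-1->J H-0->H H-1->H I-0->I I-1->G J-0->I J-1->K K-0->K K-1->K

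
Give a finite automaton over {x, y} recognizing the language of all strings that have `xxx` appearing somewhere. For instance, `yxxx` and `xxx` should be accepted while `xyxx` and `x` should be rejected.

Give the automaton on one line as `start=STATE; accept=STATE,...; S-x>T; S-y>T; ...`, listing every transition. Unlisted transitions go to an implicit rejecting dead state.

start=q0; accept=q3; q0-x>q1; q0-y>q0; q1-x>q2; q1-y>q0; q2-x>q3; q2-y>q0; q3-x>q3; q3-y>q3

Track how much of `xxx` has been matched so far: state q0 is no progress, q3 is the absorbing accept state reached once `xxx` has occurred. Intermediate states record partial matches; on a mismatch, fall back to the longest reusable overlap.
A 4-state machine:
        x   y  
>  q0   q1  q0 
   q1   q2  q0 
   q2   q3  q0 
 * q3   q3  q3 
(> = start, * = accepting)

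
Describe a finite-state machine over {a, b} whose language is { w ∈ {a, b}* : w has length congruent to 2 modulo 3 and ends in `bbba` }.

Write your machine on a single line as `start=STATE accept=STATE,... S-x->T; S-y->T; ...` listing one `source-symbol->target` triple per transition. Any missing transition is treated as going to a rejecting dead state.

Run two small machines in parallel and take their product. One (3 states) tracks the input length modulo 3; the other (5 states) tracks how much of the suffix `bbba` has currently been matched. Each combined state is a pair, one component from each; accept when both components accept. After merging equivalent states the machine shrinks.
A 7-state machine:
        a   b  
>  s0   s1  s1 
   s1   s2  s3 
   s2   s0  s0 
   s3   s0  s4 
   s4   s1  s5 
   s5   s6  s3 
 * s6   s0  s0 
(> = start, * = accepting)

start=s0; accept=s6; s0-a->s1; s0-b->s1; s1-a->s2; s1-b->s3; s2-a->s0; s2-b->s0; s3-a->s0; s3-b->s4; s4-a->s1; s4-b->s5; s5-a->s6; s5-b->s3; s6-a->s0; s6-b->s0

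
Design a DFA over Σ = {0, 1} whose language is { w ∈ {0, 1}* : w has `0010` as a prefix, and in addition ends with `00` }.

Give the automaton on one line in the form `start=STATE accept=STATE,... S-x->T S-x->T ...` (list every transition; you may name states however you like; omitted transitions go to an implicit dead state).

Run two small machines in parallel and take their product. One (6 states) tracks whether the input so far still matches the prefix `0010`; the other (3 states) tracks how much of the suffix `00` has currently been matched. Each combined state is a pair, one component from each; accept when both components accept. After merging equivalent states the machine shrinks.
An 8-state machine:
        0   1  
>  q0   q1  q2 
   q1   q3  q2 
   q2   q2  q2 
   q3   q2  q4 
   q4   q5  q2 
   q5   q6  q7 
 * q6   q6  q7 
   q7   q5  q7 
(> = start, * = accepting)

start=q0 accept=q6 q0-0->q1 q0-1->q2 q1-0->q3 q1-1->q2 q2-0->q2 q2-1->q2 q3-0->q2 q3-1->q4 q4-0->q5 q4-1->q2 q5-0->q6 q5-1->q7 q6-0->q6 q6-1->q7 q7-0->q5 q7-1->q7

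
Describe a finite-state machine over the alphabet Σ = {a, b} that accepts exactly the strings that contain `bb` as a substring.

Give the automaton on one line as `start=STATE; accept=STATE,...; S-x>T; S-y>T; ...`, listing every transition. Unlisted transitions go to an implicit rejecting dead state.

States S0..S1 record the length of the longest prefix of `bb` that matches the current input suffix. Reaching S2 means `bb` has been seen, and we stay there forever. Accept from S2.
        a   b  
>  S0   S0  S1 
   S1   S0  S2 
 * S2   S2  S2 
(> = start, * = accepting)

start=S0; accept=S2; S0-a>S0; S0-b>S1; S1-a>S0; S1-b>S2; S2-a>S2; S2-b>S2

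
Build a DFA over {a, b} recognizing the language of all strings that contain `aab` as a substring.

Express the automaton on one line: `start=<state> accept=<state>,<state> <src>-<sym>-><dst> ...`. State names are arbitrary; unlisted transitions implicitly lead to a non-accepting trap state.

Track how much of `aab` has been matched so far: state q0 is no progress, q3 is the absorbing accept state reached once `aab` has occurred. Intermediate states record partial matches; on a mismatch, fall back to the longest reusable overlap.
A 4-state machine:
        a   b  
>  q0   q1  q0 
   q1   q2  q0 
   q2   q2  q3 
 * q3   q3  q3 
(> = start, * = accepting)

start=q0 accept=q3 q0-a->q1 q0-b->q0 q1-a->q2 q1-b->q0 q2-a->q2 q2-b->q3 q3-a->q3 q3-b->q3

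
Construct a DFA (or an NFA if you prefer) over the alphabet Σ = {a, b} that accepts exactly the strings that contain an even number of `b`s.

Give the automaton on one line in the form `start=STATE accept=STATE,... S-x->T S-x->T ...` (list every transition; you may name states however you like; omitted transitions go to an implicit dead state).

start=S0 accept=S0 S0-a->S0 S0-b->S1 S1-a->S1 S1-b->S0

The only thing that matters is how many `b`s have appeared, reduced mod 2. Use one state per residue: S0 for 0, …, S1 for 1. Reading `b` moves to the next residue; anything else stays put. S0 is accepting.
        a   b  
>* S0   S0  S1 
   S1   S1  S0 
(> = start, * = accepting)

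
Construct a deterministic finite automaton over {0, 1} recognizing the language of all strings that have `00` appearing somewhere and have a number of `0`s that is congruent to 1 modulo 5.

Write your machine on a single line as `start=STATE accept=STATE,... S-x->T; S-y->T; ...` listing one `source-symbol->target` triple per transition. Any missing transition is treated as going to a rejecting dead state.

Run two small machines in parallel and take their product. The first has 3 states tracking whether and how much of `00` has been seen; the second has 5 states tracking the count of `0`s modulo 5. A product state is a pair (one from each), accepting exactly when both do.
          0    1  
>  q0     q1   q0 
   q1     q2   q3 
   q2     q4   q2 
   q3     q5   q3 
   q4     q6   q4 
   q5     q4   q7 
   q6     q8   q6 
   q7     q9   q7 
   q8    q10   q8 
   q9     q6  q11 
 * q10    q2  q10 
   q11   q12  q11 
   q12    q8  q13 
   q13   q14  q13 
   q14   q10   q0 
(> = start, * = accepting)

start=q0; accept=q10; q0-0->q1; q0-1->q0; q1-0->q2; q1-1->q3; q2-0->q4; q2-1->q2; q3-0->q5; q3-1->q3; q4-0->q6; q4-1->q4; q5-0->q4; q5-1->q7; q6-0->q8; q6-1->q6; q7-0->q9; q7-1->q7; q8-0->q10; q8-1->q8; q9-0->q6; q9-1->q11; q10-0->q2; q10-1->q10; q11-0->q12; q11-1->q11; q12-0->q8; q12-1->q13; q13-0->q14; q13-1->q13; q14-0->q10; q14-1->q0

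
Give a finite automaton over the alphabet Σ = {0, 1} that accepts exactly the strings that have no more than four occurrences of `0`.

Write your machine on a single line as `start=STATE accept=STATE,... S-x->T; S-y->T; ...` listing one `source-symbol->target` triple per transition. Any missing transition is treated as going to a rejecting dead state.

Count `0`s, saturating at 5: states q0 through q4 mean 0 through 4 `0`s seen; q5 means more than 4. Each `0` increments (capped at q5); other symbols loop. Accept from {q0, q1, q2, q3, q4}.
        0   1  
>* q0   q1  q0 
 * q1   q2  q1 
 * q2   q3  q2 
 * q3   q4  q3 
 * q4   q5  q4 
   q5   q5  q5 
(> = start, * = accepting)

start=q0; accept=q0,q1,q2,q3,q4; q0-0->q1; q0-1->q0; q1-0->q2; q1-1->q1; q2-0->q3; q2-1->q2; q3-0->q4; q3-1->q3; q4-0->q5; q4-1->q4; q5-0->q5; q5-1->q5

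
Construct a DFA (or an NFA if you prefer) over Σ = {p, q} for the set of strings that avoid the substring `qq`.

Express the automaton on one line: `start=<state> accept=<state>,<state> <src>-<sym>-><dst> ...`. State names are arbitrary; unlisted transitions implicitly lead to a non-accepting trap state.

start=S0 accept=S0,S1 S0-p->S0 S0-q->S1 S1-p->S0 S1-q->S2 S2-p->S2 S2-q->S2

This is the complement of 'contains `qq`'. Use the same substring-matching states — S0 through S2 holding how much of `qq` has just been matched — but flip the accepting set: everything except the trap S2 accepts.
A 3-state machine:
        p   q  
>* S0   S0  S1 
 * S1   S0  S2 
   S2   S2  S2 
(> = start, * = accepting)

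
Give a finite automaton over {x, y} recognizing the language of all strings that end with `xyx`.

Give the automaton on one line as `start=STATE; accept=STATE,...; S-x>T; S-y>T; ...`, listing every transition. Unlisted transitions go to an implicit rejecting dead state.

start=q0; accept=q3; q0-x>q1; q0-y>q0; q1-x>q1; q1-y>q2; q2-x>q3; q2-y>q0; q3-x>q1; q3-y>q2

Remember how much of `xyx` the current input suffix matches. State q0 means no match yet; q1 means the last symbol is `x`; q2 means the last 2 symbols are `xy`; q3 means the last 3 symbols are `xyx`. Only q3 accepts. On a mismatch, fall back to the longest proper suffix that is still a prefix of `xyx`.
4 states suffice.
        x   y  
>  q0   q1  q0 
   q1   q1  q2 
   q2   q3  q0 
 * q3   q1  q2 
(> = start, * = accepting)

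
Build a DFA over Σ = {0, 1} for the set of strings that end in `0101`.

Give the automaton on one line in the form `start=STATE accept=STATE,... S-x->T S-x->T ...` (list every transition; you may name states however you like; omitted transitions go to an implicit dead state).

start=s0 accept=s4 s0-0->s1 s0-1->s0 s1-0->s1 s1-1->s2 s2-0->s3 s2-1->s0 s3-0->s1 s3-1->s4 s4-0->s3 s4-1->s0

Let each state record the length of the longest suffix of the input read so far that is also a prefix of `0101`. s1 means the last symbol is `0`; s2 means the last 2 symbols are `01`; s3 means the last 3 symbols are `010`; s4 means the last 4 symbols are `0101`. Accept only at s4, where the string currently ends in `0101`.
A 5-state machine:
        0   1  
>  s0   s1  s0 
   s1   s1  s2 
   s2   s3  s0 
   s3   s1  s4 
 * s4   s3  s0 
(> = start, * = accepting)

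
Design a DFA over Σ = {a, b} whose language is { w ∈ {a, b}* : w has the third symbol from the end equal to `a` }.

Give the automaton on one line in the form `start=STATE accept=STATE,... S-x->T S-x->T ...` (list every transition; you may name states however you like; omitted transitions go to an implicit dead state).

start=S0 accept=S7,S8,S9,S10 S0-a->S1 S0-b->S2 S1-a->S3 S1-b->S4 S2-a->S5 S2-b->S6 S3-a->S7 S3-b->S8 S4-a->S9 S4-b->S10 S5-a->S11 S5-b->S12 S6-a->S13 S6-b->S14 S7-a->S7 S7-b->S8 S8-a->S9 S8-b->S10 S9-a->S11 S9-b->S12 S10-a->S13 S10-b->S14 S11-a->S7 S11-b->S8 S12-a->S9 S12-b->S10 S13-a->S11 S13-b->S12 S14-a->S13 S14-b->S14

A DFA must remember the last 3 symbols (since which symbol is third-to-last isn't known until the input ends). Use one state per possible window of the last ≤3 symbols; accept from those whose window starts with `a`.
          a    b  
>  S0     S1   S2 
   S1     S3   S4 
   S2     S5   S6 
   S3     S7   S8 
   S4     S9  S10 
   S5    S11  S12 
   S6    S13  S14 
 * S7     S7   S8 
 * S8     S9  S10 
 * S9    S11  S12 
 * S10   S13  S14 
   S11    S7   S8 
   S12    S9  S10 
   S13   S11  S12 
   S14   S13  S14 
(> = start, * = accepting)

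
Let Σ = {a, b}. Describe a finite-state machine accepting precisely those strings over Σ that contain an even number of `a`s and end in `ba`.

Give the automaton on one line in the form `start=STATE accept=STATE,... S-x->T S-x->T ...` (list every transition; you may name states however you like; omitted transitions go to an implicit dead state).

start=s0 accept=s5 s0-a->s1 s0-b->s2 s1-a->s0 s1-b->s3 s2-a->s4 s2-b->s2 s3-a->s5 s3-b->s3 s4-a->s0 s4-b->s3 s5-a->s1 s5-b->s2

Handle the two conditions separately and then intersect. The first has 2 states tracking the count of `a`s modulo 2; the second has 3 states tracking how much of the suffix `ba` has currently been matched. A product state is a pair (one from each), accepting exactly when both do.
6 states suffice.
        a   b  
>  s0   s1  s2 
   s1   s0  s3 
   s2   s4  s2 
   s3   s5  s3 
   s4   s0  s3 
 * s5   s1  s2 
(> = start, * = accepting)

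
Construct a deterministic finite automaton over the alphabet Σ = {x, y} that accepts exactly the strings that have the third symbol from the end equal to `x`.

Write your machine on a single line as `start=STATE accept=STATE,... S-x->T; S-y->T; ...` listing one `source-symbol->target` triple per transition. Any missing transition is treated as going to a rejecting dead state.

start=S0; accept=S7,S8,S9,S10; S0-x->S1; S0-y->S2; S1-x->S3; S1-y->S4; S2-x->S5; S2-y->S6; S3-x->S7; S3-y->S8; S4-x->S9; S4-y->S10; S5-x->S11; S5-y->S12; S6-x->S13; S6-y->S14; S7-x->S7; S7-y->S8; S8-x->S9; S8-y->S10; S9-x->S11; S9-y->S12; S10-x->S13; S10-y->S14; S11-x->S7; S11-y->S8; S12-x->S9; S12-y->S10; S13-x->S11; S13-y->S12; S14-x->S13; S14-y->S14

A DFA must remember the last 3 symbols (since which symbol is third-to-last isn't known until the input ends). Use one state per possible window of the last ≤3 symbols; accept from those whose window starts with `x`.
          x    y  
>  S0     S1   S2 
   S1     S3   S4 
   S2     S5   S6 
   S3     S7   S8 
   S4     S9  S10 
   S5    S11  S12 
   S6    S13  S14 
 * S7     S7   S8 
 * S8     S9  S10 
 * S9    S11  S12 
 * S10   S13  S14 
   S11    S7   S8 
   S12    S9  S10 
   S13   S11  S12 
   S14   S13  S14 
(> = start, * = accepting)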